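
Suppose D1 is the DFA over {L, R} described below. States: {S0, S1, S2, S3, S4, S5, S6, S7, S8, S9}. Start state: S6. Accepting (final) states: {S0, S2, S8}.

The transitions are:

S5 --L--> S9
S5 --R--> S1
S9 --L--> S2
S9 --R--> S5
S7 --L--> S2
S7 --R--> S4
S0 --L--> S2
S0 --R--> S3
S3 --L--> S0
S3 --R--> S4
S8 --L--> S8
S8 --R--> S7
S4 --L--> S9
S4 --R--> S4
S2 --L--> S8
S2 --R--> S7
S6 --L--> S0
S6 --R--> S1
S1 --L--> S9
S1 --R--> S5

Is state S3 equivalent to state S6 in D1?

Start with accepting vs non-accepting: {S0,S2,S8} | {S1,S3,S4,S5,S6,S7,S9}.
Split {S1,S3,S4,S5,S6,S7,S9} by δ(·,L) → {S3,S6,S7,S9} and {S1,S4,S5}.
Stable partition: {S0,S2,S8} | {S3,S6,S7,S9} | {S1,S4,S5} — 3 equivalence classes.
S3 and S6 lie in the same block of the stable partition, so they are equivalent — no string distinguishes them.

Yes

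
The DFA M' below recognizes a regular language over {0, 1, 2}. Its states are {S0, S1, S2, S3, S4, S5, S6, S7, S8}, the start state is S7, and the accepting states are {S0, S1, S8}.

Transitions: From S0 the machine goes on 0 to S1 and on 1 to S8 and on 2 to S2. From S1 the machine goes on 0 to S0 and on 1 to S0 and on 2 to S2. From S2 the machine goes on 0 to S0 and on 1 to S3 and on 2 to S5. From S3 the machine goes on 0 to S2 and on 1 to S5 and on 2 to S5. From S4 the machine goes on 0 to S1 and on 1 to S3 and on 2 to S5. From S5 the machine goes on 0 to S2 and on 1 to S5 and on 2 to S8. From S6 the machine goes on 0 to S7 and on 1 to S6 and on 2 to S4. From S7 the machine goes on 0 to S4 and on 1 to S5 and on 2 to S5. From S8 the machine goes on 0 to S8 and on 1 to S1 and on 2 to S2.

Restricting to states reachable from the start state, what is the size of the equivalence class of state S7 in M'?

States {S6} cannot be reached from the start state, so discard them.
Start with accepting vs non-accepting: {S0,S1,S8} | {S2,S3,S4,S5,S7}.
On input 0, block {S2,S3,S4,S5,S7} splits into {S3,S5,S7} and {S2,S4}.
Refine {S3,S5,S7} on symbol 2: members go to different blocks, giving {S3,S7} and {S5}.
Stable partition: {S0,S1,S8} | {S3,S7} | {S2,S4} | {S5} — 4 equivalence classes.
The equivalence class containing S7 is {S3,S7}, of size 2.

2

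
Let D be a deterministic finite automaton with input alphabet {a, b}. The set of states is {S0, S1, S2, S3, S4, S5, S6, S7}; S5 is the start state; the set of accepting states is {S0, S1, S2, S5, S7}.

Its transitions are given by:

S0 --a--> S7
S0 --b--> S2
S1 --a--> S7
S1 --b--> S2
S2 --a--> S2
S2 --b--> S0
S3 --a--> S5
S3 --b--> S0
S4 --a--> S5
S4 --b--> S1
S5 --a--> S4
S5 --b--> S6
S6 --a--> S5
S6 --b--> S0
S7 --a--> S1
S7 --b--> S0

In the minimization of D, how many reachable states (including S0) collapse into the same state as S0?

4

First remove the unreachable states {S3}; 7 states remain.
Initial partition by acceptance: {S0,S1,S2,S5,S7} | {S4,S6}.
Refine {S0,S1,S2,S5,S7} on symbol a: members go to different blocks, giving {S0,S1,S2,S7} and {S5}.
No further refinement is possible. Final partition (3 blocks): {S0,S1,S2,S7} | {S4,S6} | {S5}.
The equivalence class containing S0 is {S0,S1,S2,S7}, of size 4.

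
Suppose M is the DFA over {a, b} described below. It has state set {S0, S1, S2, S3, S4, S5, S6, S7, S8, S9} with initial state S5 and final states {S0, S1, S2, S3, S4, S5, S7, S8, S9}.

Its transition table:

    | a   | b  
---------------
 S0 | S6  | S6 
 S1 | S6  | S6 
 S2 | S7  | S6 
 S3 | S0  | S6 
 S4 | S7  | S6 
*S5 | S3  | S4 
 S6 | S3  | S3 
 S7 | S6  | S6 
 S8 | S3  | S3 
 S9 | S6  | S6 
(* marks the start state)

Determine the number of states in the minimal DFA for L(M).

4

States {S1,S2,S8,S9} cannot be reached from the start state, so discard them.
Start with accepting vs non-accepting: {S0,S3,S4,S5,S7} | {S6}.
Split {S0,S3,S4,S5,S7} by δ(·,a) → {S3,S4,S5} and {S0,S7}.
On input a, block {S3,S4,S5} splits into {S3,S4} and {S5}.
The partition is now stable with 4 blocks: {S3,S4} | {S6} | {S0,S7} | {S5}.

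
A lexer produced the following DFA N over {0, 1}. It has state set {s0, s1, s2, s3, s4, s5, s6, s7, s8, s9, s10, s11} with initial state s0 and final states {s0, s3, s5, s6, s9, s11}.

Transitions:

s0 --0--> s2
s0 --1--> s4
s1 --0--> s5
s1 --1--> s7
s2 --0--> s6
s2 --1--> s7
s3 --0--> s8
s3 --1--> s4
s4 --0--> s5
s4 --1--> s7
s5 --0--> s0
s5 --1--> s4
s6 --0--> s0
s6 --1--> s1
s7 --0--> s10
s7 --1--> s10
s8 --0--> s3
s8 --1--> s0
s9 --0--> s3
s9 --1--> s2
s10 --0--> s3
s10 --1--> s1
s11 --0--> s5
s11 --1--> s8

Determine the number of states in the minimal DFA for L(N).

7

States {s9,s11} cannot be reached from the start state, so discard them.
Start with accepting vs non-accepting: {s0,s3,s5,s6} | {s1,s2,s4,s7,s8,s10}.
Split {s0,s3,s5,s6} by δ(·,0) → {s0,s3} and {s5,s6}.
On input 0, block {s1,s2,s4,s7,s8,s10} splits into {s1,s2,s4} and {s8,s10} and {s7}.
Refine {s0,s3} on symbol 0: members go to different blocks, giving {s0} and {s3}.
Refine {s8,s10} on symbol 1: members go to different blocks, giving {s8} and {s10}.
Stable partition: {s0} | {s1,s2,s4} | {s5,s6} | {s8} | {s7} | {s3} | {s10} — 7 equivalence classes.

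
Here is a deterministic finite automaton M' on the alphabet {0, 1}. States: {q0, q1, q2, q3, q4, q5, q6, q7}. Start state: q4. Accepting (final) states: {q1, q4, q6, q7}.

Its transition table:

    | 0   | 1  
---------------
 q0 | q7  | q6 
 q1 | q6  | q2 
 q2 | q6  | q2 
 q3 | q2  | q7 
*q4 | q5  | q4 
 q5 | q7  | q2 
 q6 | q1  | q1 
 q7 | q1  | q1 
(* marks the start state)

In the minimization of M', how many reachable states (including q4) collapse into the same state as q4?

1

First remove the unreachable states {q0,q3}; 6 states remain.
Start with accepting vs non-accepting: {q1,q4,q6,q7} | {q2,q5}.
On input 0, block {q1,q4,q6,q7} splits into {q1,q6,q7} and {q4}.
On input 1, block {q1,q6,q7} splits into {q6,q7} and {q1}.
No further refinement is possible. Final partition (4 blocks): {q6,q7} | {q2,q5} | {q4} | {q1}.
State q4 belongs to the block {q4}, which has 1 states.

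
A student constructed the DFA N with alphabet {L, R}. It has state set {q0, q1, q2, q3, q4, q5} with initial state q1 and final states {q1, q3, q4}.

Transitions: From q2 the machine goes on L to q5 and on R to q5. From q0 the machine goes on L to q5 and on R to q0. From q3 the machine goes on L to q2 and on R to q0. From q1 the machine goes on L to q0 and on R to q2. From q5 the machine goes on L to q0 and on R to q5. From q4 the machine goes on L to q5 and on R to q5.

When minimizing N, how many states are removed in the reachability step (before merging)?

2

Starting at q1 and following transitions, the reachable set is {q0, q1, q2, q5}. That leaves q3, q4 unreachable — 2 in total.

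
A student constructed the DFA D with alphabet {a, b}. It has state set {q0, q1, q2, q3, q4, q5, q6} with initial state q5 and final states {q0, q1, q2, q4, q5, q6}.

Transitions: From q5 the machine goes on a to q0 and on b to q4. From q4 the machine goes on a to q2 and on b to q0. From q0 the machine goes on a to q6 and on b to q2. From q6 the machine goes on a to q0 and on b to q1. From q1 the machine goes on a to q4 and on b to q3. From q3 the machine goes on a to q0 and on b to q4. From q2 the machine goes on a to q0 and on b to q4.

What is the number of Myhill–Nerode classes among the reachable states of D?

6

Start with accepting vs non-accepting: {q0,q1,q2,q4,q5,q6} | {q3}.
Split {q0,q1,q2,q4,q5,q6} by δ(·,b) → {q0,q2,q4,q5,q6} and {q1}.
Split {q0,q2,q4,q5,q6} by δ(·,b) → {q0,q2,q4,q5} and {q6}.
On input a, block {q0,q2,q4,q5} splits into {q2,q4,q5} and {q0}.
Refine {q2,q4,q5} on symbol a: members go to different blocks, giving {q2,q5} and {q4}.
The partition is now stable with 6 blocks: {q2,q5} | {q3} | {q1} | {q6} | {q0} | {q4}.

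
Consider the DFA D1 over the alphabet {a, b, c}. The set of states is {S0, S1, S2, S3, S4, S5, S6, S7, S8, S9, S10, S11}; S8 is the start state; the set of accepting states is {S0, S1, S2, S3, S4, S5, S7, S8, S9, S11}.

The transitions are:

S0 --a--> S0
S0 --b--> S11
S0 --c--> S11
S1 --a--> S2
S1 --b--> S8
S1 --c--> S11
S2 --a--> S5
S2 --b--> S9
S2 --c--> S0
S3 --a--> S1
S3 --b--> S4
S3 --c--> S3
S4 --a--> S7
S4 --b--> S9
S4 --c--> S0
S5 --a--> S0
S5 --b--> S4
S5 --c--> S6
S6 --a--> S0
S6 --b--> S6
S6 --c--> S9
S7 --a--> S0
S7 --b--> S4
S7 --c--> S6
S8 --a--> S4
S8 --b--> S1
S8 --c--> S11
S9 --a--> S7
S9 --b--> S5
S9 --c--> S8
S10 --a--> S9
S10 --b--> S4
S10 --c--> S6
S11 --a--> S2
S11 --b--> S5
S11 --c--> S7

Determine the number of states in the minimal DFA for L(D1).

States {S3,S10} cannot be reached from the start state, so discard them.
Start with accepting vs non-accepting: {S0,S1,S2,S4,S5,S7,S8,S9,S11} | {S6}.
Refine {S0,S1,S2,S4,S5,S7,S8,S9,S11} on symbol c: members go to different blocks, giving {S0,S1,S2,S4,S8,S9,S11} and {S5,S7}.
Refine {S0,S1,S2,S4,S8,S9,S11} on symbol a: members go to different blocks, giving {S0,S1,S8,S11} and {S2,S4,S9}.
Split {S0,S1,S8,S11} by δ(·,a) → {S1,S8,S11} and {S0}.
Split {S1,S8,S11} by δ(·,b) → {S1,S8} and {S11}.
On input b, block {S2,S4,S9} splits into {S2,S4} and {S9}.
Stable partition: {S1,S8} | {S6} | {S5,S7} | {S2,S4} | {S0} | {S11} | {S9} — 7 equivalence classes.

7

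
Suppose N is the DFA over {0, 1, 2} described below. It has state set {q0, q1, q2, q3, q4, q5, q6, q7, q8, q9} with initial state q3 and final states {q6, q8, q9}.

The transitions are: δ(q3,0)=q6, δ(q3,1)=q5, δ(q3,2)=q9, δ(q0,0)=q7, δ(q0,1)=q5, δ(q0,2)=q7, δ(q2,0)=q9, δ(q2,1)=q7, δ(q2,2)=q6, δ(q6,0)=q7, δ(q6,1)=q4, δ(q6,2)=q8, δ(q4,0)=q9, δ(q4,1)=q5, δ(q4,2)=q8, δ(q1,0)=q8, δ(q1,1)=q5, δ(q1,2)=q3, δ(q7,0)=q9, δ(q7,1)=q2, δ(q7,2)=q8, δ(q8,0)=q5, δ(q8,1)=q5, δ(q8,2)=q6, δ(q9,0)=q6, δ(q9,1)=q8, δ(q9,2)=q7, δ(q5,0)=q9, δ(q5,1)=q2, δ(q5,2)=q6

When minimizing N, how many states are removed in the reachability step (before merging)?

2

Starting at q3 and following transitions, the reachable set is {q2, q3, q4, q5, q6, q7, q8, q9}. That leaves q0, q1 unreachable — 2 in total.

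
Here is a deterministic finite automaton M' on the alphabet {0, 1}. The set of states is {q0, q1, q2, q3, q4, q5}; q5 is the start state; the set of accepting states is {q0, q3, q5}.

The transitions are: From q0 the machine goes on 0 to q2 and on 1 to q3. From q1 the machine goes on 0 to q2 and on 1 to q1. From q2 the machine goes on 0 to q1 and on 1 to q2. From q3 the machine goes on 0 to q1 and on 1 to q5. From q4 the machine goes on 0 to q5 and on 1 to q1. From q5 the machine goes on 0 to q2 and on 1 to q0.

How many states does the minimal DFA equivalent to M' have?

2

States {q4} cannot be reached from the start state, so discard them.
Start with accepting vs non-accepting: {q0,q3,q5} | {q1,q2}.
No further refinement is possible. Final partition (2 blocks): {q0,q3,q5} | {q1,q2}.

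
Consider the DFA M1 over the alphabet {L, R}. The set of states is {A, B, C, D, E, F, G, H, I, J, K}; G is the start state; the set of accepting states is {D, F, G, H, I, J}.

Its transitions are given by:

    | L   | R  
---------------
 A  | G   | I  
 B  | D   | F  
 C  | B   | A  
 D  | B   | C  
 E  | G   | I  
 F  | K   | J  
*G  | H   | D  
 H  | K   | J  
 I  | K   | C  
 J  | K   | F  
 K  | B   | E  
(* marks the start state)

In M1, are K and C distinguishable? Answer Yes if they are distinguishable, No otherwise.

Every state is reachable, so we keep all 11.
Initial partition by acceptance: {D,F,G,H,I,J} | {A,B,C,E,K}.
Refine {D,F,G,H,I,J} on symbol L: members go to different blocks, giving {D,F,H,I,J} and {G}.
On input R, block {D,F,H,I,J} splits into {F,H,J} and {D,I}.
On input L, block {A,B,C,E,K} splits into {A,E} and {C,K} and {B}.
On input L, block {D,I} splits into {D} and {I}.
No further refinement is possible. Final partition (7 blocks): {F,H,J} | {A,E} | {G} | {D} | {C,K} | {B} | {I}.
K and C lie in the same block of the stable partition, so they are equivalent — no string distinguishes them.

No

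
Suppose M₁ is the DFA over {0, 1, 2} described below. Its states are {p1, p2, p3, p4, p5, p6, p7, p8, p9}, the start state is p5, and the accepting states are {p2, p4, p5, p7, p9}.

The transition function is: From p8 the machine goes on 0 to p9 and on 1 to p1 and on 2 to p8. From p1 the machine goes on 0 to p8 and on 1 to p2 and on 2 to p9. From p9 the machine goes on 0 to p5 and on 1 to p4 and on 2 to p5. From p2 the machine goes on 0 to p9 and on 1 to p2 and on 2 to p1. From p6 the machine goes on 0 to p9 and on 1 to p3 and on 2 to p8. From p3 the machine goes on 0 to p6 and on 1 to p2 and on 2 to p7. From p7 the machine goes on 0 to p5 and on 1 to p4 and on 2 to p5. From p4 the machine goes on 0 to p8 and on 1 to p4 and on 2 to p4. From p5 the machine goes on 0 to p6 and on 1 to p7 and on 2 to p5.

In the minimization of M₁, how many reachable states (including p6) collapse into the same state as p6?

All states are reachable from the start state.
P0 = {p2,p4,p5,p7,p9} | {p1,p3,p6,p8}.
Split {p2,p4,p5,p7,p9} by δ(·,0) → {p2,p7,p9} and {p4,p5}.
Split {p2,p7,p9} by δ(·,0) → {p7,p9} and {p2}.
Refine {p1,p3,p6,p8} on symbol 0: members go to different blocks, giving {p1,p3} and {p6,p8}.
Refine {p4,p5} on symbol 1: members go to different blocks, giving {p4} and {p5}.
Stable partition: {p7,p9} | {p1,p3} | {p4} | {p2} | {p6,p8} | {p5} — 6 equivalence classes.
State p6 belongs to the block {p6,p8}, which has 2 states.

2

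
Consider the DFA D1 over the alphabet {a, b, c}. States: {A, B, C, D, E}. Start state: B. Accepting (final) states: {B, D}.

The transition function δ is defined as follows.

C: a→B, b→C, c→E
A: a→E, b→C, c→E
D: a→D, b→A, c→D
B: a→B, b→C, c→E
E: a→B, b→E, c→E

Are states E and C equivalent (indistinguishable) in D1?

Yes

Reachable states from the start: {B,C,E}. Unreachable: {A,D} — drop them.
P0 = {B} | {C,E}.
No further refinement is possible. Final partition (2 blocks): {B} | {C,E}.
E and C lie in the same block of the stable partition, so they are equivalent — no string distinguishes them.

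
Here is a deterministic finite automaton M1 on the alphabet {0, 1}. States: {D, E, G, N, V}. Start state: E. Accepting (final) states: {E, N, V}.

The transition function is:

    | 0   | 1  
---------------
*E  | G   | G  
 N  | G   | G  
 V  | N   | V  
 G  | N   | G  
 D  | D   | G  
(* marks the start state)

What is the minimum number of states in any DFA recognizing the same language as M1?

Reachable states from the start: {E,G,N}. Unreachable: {D,V} — drop them.
Initial partition by acceptance: {E,N} | {G}.
No further refinement is possible. Final partition (2 blocks): {E,N} | {G}.

2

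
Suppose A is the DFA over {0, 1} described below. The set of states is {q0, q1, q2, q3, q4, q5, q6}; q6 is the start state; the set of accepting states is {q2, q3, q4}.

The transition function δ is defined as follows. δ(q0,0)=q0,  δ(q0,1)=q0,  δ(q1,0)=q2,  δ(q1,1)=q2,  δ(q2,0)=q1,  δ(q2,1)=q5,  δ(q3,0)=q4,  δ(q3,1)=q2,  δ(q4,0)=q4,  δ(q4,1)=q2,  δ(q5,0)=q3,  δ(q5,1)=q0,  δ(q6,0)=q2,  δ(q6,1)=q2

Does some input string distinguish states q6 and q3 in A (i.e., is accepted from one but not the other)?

All states are reachable from the start state.
Start with accepting vs non-accepting: {q2,q3,q4} | {q0,q1,q5,q6}.
Refine {q2,q3,q4} on symbol 0: members go to different blocks, giving {q3,q4} and {q2}.
Split {q0,q1,q5,q6} by δ(·,0) → {q1,q6} and {q0} and {q5}.
The partition is now stable with 5 blocks: {q3,q4} | {q1,q6} | {q2} | {q0} | {q5}.
q6 and q3 end up in different blocks, so they are distinguishable. For instance, the string 'ε' is accepted from only q3.

Yes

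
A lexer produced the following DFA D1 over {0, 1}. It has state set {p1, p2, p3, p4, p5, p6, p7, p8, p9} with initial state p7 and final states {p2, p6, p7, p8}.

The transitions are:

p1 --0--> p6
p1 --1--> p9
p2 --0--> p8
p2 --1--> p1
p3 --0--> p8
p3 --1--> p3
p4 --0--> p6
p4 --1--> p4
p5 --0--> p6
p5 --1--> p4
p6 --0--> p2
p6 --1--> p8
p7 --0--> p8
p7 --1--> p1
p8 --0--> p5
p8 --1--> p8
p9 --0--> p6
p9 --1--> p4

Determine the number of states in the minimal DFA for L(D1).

Reachable states from the start: {p1,p2,p4,p5,p6,p7,p8,p9}. Unreachable: {p3} — drop them.
Start with accepting vs non-accepting: {p2,p6,p7,p8} | {p1,p4,p5,p9}.
On input 0, block {p2,p6,p7,p8} splits into {p2,p6,p7} and {p8}.
On input 0, block {p2,p6,p7} splits into {p2,p7} and {p6}.
No further refinement is possible. Final partition (4 blocks): {p2,p7} | {p1,p4,p5,p9} | {p8} | {p6}.

4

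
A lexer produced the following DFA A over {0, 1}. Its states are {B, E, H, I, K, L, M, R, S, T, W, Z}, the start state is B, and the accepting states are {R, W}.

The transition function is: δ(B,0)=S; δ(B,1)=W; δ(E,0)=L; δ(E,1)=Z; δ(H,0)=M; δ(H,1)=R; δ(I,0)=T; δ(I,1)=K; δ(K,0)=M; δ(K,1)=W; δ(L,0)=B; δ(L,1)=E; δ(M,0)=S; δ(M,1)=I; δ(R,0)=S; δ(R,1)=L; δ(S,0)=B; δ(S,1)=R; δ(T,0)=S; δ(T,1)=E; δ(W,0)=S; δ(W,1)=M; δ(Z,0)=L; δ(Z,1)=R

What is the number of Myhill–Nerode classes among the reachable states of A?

States {H} cannot be reached from the start state, so discard them.
Start with accepting vs non-accepting: {R,W} | {B,E,I,K,L,M,S,T,Z}.
Split {B,E,I,K,L,M,S,T,Z} by δ(·,1) → {E,I,L,M,T} and {B,K,S,Z}.
On input 0, block {E,I,L,M,T} splits into {L,M,T} and {E,I}.
Split {B,K,S,Z} by δ(·,0) → {B,S} and {K,Z}.
Stable partition: {R,W} | {L,M,T} | {B,S} | {E,I} | {K,Z} — 5 equivalence classes.

5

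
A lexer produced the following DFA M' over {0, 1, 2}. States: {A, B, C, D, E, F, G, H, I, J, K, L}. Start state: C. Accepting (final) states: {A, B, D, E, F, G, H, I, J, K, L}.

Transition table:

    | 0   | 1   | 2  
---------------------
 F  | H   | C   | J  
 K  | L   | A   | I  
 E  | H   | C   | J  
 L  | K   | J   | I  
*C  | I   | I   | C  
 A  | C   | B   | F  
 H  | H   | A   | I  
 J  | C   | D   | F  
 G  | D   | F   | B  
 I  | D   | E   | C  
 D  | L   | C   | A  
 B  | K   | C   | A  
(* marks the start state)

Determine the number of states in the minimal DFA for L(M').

Reachable states from the start: {A,B,C,D,E,F,H,I,J,K,L}. Unreachable: {G} — drop them.
Start with accepting vs non-accepting: {A,B,D,E,F,H,I,J,K,L} | {C}.
On input 0, block {A,B,D,E,F,H,I,J,K,L} splits into {B,D,E,F,H,I,K,L} and {A,J}.
On input 1, block {B,D,E,F,H,I,K,L} splits into {B,D,E,F} and {H,K,L} and {I}.
The partition is now stable with 5 blocks: {B,D,E,F} | {C} | {A,J} | {H,K,L} | {I}.

5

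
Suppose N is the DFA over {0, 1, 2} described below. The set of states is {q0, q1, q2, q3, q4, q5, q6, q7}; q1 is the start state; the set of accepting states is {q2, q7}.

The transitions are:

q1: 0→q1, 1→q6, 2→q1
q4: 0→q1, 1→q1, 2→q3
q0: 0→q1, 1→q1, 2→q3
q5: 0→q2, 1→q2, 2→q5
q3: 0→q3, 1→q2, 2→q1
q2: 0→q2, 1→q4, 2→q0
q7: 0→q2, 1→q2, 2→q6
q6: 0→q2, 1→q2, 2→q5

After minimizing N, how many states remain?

States {q7} cannot be reached from the start state, so discard them.
P0 = {q2} | {q0,q1,q3,q4,q5,q6}.
Split {q0,q1,q3,q4,q5,q6} by δ(·,0) → {q0,q1,q3,q4} and {q5,q6}.
On input 1, block {q0,q1,q3,q4} splits into {q0,q4} and {q1} and {q3}.
Stable partition: {q2} | {q0,q4} | {q5,q6} | {q1} | {q3} — 5 equivalence classes.

5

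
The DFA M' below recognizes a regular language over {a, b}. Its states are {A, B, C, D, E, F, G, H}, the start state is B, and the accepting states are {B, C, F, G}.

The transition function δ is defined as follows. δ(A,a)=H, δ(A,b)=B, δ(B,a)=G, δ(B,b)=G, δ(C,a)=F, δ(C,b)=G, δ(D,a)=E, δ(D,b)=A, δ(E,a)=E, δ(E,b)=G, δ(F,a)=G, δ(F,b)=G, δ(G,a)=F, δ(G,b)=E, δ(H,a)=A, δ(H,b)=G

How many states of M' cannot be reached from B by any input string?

4

Starting at B and following transitions, the reachable set is {B, E, F, G}. That leaves A, C, D, H unreachable — 4 in total.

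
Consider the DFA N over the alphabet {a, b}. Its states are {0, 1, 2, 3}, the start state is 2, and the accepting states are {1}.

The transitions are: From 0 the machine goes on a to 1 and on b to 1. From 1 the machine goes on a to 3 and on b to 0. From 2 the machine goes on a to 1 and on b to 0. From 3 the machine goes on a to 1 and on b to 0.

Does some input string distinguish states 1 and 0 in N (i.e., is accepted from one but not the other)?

Yes

Start with accepting vs non-accepting: {1} | {0,2,3}.
On input b, block {0,2,3} splits into {2,3} and {0}.
No further refinement is possible. Final partition (3 blocks): {1} | {2,3} | {0}.
1 and 0 end up in different blocks, so they are distinguishable. For instance, the string 'ε' is accepted from only 1.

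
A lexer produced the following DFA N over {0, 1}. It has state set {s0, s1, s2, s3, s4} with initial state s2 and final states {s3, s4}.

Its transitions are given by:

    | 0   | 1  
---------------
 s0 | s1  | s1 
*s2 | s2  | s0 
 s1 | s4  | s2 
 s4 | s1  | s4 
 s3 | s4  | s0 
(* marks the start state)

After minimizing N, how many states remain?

4

States {s3} cannot be reached from the start state, so discard them.
Start with accepting vs non-accepting: {s4} | {s0,s1,s2}.
Split {s0,s1,s2} by δ(·,0) → {s0,s2} and {s1}.
On input 0, block {s0,s2} splits into {s0} and {s2}.
Stable partition: {s4} | {s0} | {s1} | {s2} — 4 equivalence classes.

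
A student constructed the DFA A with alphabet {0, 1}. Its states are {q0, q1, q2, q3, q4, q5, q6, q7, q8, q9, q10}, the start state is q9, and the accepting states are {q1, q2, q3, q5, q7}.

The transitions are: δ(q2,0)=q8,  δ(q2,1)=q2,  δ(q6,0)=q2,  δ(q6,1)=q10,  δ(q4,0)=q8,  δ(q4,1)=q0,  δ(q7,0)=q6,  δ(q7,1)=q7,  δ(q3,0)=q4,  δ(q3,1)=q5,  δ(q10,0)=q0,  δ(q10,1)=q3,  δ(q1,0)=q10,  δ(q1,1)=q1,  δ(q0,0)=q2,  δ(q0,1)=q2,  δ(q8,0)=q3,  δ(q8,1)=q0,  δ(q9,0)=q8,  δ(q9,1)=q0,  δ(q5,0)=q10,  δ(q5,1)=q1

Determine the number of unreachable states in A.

No path from q9 leads to q6, q7; the other 9 states are all reachable.

2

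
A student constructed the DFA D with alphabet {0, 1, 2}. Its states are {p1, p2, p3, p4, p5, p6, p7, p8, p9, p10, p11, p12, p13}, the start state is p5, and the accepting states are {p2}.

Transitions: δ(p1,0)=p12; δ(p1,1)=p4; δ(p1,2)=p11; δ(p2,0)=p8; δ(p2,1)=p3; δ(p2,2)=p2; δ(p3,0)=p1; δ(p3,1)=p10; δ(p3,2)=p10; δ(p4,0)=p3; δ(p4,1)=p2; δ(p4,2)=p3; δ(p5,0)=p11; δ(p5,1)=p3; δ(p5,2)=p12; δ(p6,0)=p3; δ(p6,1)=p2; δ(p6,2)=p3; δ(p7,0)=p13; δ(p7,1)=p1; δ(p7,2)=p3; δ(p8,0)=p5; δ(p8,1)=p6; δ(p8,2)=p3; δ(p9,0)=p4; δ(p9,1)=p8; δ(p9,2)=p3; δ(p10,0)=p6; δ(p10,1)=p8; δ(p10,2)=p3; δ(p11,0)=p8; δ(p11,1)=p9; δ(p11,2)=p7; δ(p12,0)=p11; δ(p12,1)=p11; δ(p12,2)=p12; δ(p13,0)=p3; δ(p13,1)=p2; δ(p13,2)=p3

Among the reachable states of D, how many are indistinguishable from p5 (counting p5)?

2

All states are reachable from the start state.
P0 = {p2} | {p1,p3,p4,p5,p6,p7,p8,p9,p10,p11,p12,p13}.
On input 1, block {p1,p3,p4,p5,p6,p7,p8,p9,p10,p11,p12,p13} splits into {p1,p3,p5,p7,p8,p9,p10,p11,p12} and {p4,p6,p13}.
Split {p1,p3,p5,p7,p8,p9,p10,p11,p12} by δ(·,0) → {p1,p3,p5,p8,p11,p12} and {p7,p9,p10}.
Split {p1,p3,p5,p8,p11,p12} by δ(·,1) → {p1,p8} and {p3,p11} and {p5,p12}.
The partition is now stable with 6 blocks: {p2} | {p1,p8} | {p4,p6,p13} | {p7,p9,p10} | {p3,p11} | {p5,p12}.
State p5 belongs to the block {p5,p12}, which has 2 states.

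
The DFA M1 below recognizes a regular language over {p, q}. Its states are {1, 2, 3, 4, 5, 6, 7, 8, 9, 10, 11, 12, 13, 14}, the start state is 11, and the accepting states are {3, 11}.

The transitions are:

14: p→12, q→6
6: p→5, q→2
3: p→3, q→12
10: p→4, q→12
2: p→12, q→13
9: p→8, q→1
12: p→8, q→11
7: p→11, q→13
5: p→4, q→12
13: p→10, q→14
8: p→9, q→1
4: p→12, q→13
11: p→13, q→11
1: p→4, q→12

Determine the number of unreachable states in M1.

BFS from 11 reaches {1, 2, 4, 5, 6, 8, 9, 10, 11, 12, 13, 14}; the 2 state(s) 3, 7 are never visited.

2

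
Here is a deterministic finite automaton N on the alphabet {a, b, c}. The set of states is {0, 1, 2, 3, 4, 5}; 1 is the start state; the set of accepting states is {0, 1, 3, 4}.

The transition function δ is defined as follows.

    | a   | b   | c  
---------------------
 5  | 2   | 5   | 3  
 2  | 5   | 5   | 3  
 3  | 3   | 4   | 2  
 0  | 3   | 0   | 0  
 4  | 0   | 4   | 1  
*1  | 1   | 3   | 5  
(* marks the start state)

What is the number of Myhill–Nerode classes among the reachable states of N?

5

Every state is reachable, so we keep all 6.
P0 = {0,1,3,4} | {2,5}.
Refine {0,1,3,4} on symbol c: members go to different blocks, giving {0,4} and {1,3}.
Refine {0,4} on symbol a: members go to different blocks, giving {0} and {4}.
On input b, block {1,3} splits into {1} and {3}.
The partition is now stable with 5 blocks: {0} | {2,5} | {1} | {4} | {3}.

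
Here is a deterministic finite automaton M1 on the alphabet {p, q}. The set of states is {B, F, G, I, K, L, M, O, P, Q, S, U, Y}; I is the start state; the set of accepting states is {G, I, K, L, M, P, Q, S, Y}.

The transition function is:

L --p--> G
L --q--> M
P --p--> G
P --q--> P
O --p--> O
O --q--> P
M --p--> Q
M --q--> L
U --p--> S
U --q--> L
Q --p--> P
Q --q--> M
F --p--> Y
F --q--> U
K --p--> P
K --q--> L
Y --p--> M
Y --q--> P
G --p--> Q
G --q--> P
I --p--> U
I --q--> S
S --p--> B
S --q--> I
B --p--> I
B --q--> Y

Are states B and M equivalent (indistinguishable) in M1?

No

States {F,K,O} cannot be reached from the start state, so discard them.
Start with accepting vs non-accepting: {G,I,L,M,P,Q,S,Y} | {B,U}.
Refine {G,I,L,M,P,Q,S,Y} on symbol p: members go to different blocks, giving {G,L,M,P,Q,Y} and {I,S}.
No further refinement is possible. Final partition (3 blocks): {G,L,M,P,Q,Y} | {B,U} | {I,S}.
B and M end up in different blocks, so they are distinguishable. For instance, the string 'ε' is accepted from only M.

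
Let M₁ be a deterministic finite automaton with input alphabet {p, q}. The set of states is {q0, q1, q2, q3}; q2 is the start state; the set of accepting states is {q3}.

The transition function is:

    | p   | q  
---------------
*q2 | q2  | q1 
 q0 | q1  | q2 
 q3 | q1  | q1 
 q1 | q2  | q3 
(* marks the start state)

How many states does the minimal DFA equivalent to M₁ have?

States {q0} cannot be reached from the start state, so discard them.
Start with accepting vs non-accepting: {q3} | {q1,q2}.
On input q, block {q1,q2} splits into {q1} and {q2}.
Stable partition: {q3} | {q1} | {q2} — 3 equivalence classes.

3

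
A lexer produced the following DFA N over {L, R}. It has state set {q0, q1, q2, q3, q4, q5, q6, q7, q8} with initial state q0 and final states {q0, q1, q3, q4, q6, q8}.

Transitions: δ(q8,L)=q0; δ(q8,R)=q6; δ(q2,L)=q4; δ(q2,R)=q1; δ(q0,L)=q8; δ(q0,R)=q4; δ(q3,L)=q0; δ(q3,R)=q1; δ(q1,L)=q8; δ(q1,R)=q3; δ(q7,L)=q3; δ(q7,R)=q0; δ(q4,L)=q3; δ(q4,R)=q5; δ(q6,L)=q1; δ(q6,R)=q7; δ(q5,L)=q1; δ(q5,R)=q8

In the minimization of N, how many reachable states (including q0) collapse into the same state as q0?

2

States {q2} cannot be reached from the start state, so discard them.
Initial partition by acceptance: {q0,q1,q3,q4,q6,q8} | {q5,q7}.
Refine {q0,q1,q3,q4,q6,q8} on symbol R: members go to different blocks, giving {q0,q1,q3,q8} and {q4,q6}.
Split {q0,q1,q3,q8} by δ(·,R) → {q0,q8} and {q1,q3}.
The partition is now stable with 4 blocks: {q0,q8} | {q5,q7} | {q4,q6} | {q1,q3}.
State q0 belongs to the block {q0,q8}, which has 2 states.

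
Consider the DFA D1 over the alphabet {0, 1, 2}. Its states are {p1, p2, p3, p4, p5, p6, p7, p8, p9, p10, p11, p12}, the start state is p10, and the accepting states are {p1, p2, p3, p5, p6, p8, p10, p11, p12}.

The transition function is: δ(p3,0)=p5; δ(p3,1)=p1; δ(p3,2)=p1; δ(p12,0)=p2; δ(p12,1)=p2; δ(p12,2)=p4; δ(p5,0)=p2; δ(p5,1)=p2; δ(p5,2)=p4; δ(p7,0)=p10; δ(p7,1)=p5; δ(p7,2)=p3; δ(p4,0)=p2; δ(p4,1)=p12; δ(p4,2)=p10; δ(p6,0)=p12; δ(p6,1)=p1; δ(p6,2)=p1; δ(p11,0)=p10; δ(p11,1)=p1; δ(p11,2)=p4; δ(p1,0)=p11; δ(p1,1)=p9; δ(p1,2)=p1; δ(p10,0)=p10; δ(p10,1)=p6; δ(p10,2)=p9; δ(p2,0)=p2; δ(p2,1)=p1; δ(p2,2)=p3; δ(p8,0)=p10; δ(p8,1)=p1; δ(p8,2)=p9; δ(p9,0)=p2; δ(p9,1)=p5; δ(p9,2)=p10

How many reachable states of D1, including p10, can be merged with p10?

1

Reachable states from the start: {p1,p2,p3,p4,p5,p6,p9,p10,p11,p12}. Unreachable: {p7,p8} — drop them.
Start with accepting vs non-accepting: {p1,p2,p3,p5,p6,p10,p11,p12} | {p4,p9}.
Refine {p1,p2,p3,p5,p6,p10,p11,p12} on symbol 1: members go to different blocks, giving {p2,p3,p5,p6,p10,p11,p12} and {p1}.
Refine {p2,p3,p5,p6,p10,p11,p12} on symbol 1: members go to different blocks, giving {p2,p3,p6,p11} and {p5,p10,p12}.
Refine {p2,p3,p6,p11} on symbol 0: members go to different blocks, giving {p3,p6,p11} and {p2}.
Refine {p3,p6,p11} on symbol 2: members go to different blocks, giving {p3,p6} and {p11}.
Refine {p5,p10,p12} on symbol 0: members go to different blocks, giving {p5,p12} and {p10}.
Stable partition: {p3,p6} | {p4,p9} | {p1} | {p5,p12} | {p2} | {p11} | {p10} — 7 equivalence classes.
The equivalence class containing p10 is {p10}, of size 1.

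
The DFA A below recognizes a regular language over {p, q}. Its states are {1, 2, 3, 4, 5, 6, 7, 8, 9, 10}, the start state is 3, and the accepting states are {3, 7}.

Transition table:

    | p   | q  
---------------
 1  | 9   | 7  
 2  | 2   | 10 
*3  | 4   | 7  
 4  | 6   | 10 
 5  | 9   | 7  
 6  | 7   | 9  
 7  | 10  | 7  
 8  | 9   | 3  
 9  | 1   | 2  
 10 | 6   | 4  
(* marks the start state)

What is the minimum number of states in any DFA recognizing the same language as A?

6

States {5,8} cannot be reached from the start state, so discard them.
P0 = {3,7} | {1,2,4,6,9,10}.
Split {1,2,4,6,9,10} by δ(·,p) → {1,2,4,9,10} and {6}.
Split {1,2,4,9,10} by δ(·,p) → {1,2,9} and {4,10}.
Split {1,2,9} by δ(·,q) → {1} and {2} and {9}.
Stable partition: {3,7} | {1} | {6} | {4,10} | {2} | {9} — 6 equivalence classes.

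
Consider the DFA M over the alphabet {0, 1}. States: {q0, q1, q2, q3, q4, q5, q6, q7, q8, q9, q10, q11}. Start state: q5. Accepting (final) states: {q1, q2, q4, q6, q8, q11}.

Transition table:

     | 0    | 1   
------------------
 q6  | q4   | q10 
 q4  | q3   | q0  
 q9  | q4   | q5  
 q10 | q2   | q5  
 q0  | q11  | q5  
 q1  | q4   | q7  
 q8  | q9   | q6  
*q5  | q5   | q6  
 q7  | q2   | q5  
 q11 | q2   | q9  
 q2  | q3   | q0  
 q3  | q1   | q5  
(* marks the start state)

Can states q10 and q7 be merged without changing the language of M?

States {q8} cannot be reached from the start state, so discard them.
Start with accepting vs non-accepting: {q1,q2,q4,q6,q11} | {q0,q3,q5,q7,q9,q10}.
Refine {q1,q2,q4,q6,q11} on symbol 0: members go to different blocks, giving {q1,q6,q11} and {q2,q4}.
Refine {q0,q3,q5,q7,q9,q10} on symbol 0: members go to different blocks, giving {q7,q9,q10} and {q0,q3} and {q5}.
Stable partition: {q1,q6,q11} | {q7,q9,q10} | {q2,q4} | {q0,q3} | {q5} — 5 equivalence classes.
q10 and q7 lie in the same block of the stable partition, so they are equivalent — no string distinguishes them.

Yes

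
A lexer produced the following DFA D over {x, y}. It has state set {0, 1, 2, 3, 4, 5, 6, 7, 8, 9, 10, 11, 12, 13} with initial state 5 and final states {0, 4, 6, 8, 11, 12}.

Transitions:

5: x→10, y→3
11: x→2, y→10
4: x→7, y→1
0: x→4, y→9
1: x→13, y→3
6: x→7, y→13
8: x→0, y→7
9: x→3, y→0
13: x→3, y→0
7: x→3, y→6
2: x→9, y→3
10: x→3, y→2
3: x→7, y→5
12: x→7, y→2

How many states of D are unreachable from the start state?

3

Starting at 5 and following transitions, the reachable set is {0, 1, 2, 3, 4, 5, 6, 7, 9, 10, 13}. That leaves 8, 11, 12 unreachable — 3 in total.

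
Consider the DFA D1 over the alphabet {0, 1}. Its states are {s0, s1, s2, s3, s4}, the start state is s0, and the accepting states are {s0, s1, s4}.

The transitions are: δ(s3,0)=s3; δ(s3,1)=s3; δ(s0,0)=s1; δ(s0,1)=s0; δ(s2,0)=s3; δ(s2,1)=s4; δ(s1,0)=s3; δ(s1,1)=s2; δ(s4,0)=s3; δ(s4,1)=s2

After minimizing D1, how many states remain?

4

Initial partition by acceptance: {s0,s1,s4} | {s2,s3}.
Refine {s0,s1,s4} on symbol 0: members go to different blocks, giving {s1,s4} and {s0}.
Split {s2,s3} by δ(·,1) → {s2} and {s3}.
Stable partition: {s1,s4} | {s2} | {s0} | {s3} — 4 equivalence classes.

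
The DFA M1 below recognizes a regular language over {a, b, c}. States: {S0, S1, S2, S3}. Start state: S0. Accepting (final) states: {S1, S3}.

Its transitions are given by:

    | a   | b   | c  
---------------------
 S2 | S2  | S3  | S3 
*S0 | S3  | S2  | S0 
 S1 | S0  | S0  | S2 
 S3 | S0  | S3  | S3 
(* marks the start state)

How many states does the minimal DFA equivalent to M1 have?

3

First remove the unreachable states {S1}; 3 states remain.
Start with accepting vs non-accepting: {S3} | {S0,S2}.
Refine {S0,S2} on symbol a: members go to different blocks, giving {S0} and {S2}.
The partition is now stable with 3 blocks: {S3} | {S0} | {S2}.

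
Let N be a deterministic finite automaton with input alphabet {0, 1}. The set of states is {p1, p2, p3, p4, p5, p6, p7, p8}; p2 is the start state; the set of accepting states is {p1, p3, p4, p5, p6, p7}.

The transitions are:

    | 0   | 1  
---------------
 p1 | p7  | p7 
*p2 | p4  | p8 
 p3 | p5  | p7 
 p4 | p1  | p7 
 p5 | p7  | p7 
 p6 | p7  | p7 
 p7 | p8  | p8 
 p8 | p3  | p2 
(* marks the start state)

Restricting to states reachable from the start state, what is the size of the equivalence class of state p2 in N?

2

First remove the unreachable states {p6}; 7 states remain.
P0 = {p1,p3,p4,p5,p7} | {p2,p8}.
Split {p1,p3,p4,p5,p7} by δ(·,0) → {p1,p3,p4,p5} and {p7}.
On input 0, block {p1,p3,p4,p5} splits into {p1,p5} and {p3,p4}.
The partition is now stable with 4 blocks: {p1,p5} | {p2,p8} | {p7} | {p3,p4}.
State p2 belongs to the block {p2,p8}, which has 2 states.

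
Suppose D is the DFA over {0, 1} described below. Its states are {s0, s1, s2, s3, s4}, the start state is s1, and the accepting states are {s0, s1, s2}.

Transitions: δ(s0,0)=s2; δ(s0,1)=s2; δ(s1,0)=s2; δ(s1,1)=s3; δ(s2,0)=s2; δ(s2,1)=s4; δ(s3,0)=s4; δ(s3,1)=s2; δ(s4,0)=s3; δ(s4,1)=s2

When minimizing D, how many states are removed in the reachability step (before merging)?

1

No path from s1 leads to s0; the other 4 states are all reachable.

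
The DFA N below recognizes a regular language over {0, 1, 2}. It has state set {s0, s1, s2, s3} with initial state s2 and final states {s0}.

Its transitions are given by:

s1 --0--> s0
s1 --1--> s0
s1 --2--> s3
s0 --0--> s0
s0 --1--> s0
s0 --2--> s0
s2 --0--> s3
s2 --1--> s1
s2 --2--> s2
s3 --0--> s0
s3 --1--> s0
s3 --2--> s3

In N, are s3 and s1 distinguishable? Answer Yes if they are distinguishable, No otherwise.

Every state is reachable, so we keep all 4.
P0 = {s0} | {s1,s2,s3}.
Refine {s1,s2,s3} on symbol 0: members go to different blocks, giving {s1,s3} and {s2}.
Stable partition: {s0} | {s1,s3} | {s2} — 3 equivalence classes.
s3 and s1 lie in the same block of the stable partition, so they are equivalent — no string distinguishes them.

No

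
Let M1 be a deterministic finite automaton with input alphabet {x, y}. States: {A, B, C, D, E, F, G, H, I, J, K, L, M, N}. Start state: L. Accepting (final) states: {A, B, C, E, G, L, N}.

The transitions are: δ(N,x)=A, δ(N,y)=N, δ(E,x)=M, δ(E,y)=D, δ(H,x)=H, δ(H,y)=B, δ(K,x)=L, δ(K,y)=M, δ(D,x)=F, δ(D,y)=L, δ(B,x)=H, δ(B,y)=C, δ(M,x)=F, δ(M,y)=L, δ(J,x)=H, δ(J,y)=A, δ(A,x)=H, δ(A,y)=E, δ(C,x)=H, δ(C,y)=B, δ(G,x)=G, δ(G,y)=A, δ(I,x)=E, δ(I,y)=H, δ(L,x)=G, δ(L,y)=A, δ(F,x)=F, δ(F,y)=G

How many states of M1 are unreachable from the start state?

Starting at L and following transitions, the reachable set is {A, B, C, D, E, F, G, H, L, M}. That leaves I, J, K, N unreachable — 4 in total.

4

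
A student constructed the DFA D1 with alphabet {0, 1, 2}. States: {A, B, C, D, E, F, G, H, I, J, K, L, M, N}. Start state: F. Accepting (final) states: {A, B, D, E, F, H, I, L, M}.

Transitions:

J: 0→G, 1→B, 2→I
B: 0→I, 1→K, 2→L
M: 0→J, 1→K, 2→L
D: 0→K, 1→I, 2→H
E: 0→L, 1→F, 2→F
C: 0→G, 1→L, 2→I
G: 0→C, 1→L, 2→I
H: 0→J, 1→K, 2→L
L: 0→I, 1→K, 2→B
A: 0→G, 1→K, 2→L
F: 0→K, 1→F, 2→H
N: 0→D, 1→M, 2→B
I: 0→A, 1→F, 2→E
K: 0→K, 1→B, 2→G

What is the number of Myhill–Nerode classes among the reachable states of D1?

7

First remove the unreachable states {D,M,N}; 11 states remain.
Initial partition by acceptance: {A,B,E,F,H,I,L} | {C,G,J,K}.
On input 0, block {A,B,E,F,H,I,L} splits into {B,E,I,L} and {A,F,H}.
Split {B,E,I,L} by δ(·,0) → {B,E,L} and {I}.
Refine {B,E,L} on symbol 0: members go to different blocks, giving {B,L} and {E}.
On input 2, block {C,G,J,K} splits into {C,G,J} and {K}.
On input 0, block {A,F,H} splits into {A,H} and {F}.
No further refinement is possible. Final partition (7 blocks): {B,L} | {C,G,J} | {A,H} | {I} | {E} | {K} | {F}.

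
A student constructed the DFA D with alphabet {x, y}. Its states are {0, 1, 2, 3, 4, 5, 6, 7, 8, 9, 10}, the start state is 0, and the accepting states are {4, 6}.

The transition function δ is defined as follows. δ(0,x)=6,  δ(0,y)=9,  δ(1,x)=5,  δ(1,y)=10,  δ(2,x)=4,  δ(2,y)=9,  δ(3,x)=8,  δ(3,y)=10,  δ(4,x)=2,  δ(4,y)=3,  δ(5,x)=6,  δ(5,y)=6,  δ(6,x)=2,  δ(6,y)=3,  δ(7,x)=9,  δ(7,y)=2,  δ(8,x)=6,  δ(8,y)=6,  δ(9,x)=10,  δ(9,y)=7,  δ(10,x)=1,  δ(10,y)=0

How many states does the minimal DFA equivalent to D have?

All states are reachable from the start state.
Start with accepting vs non-accepting: {4,6} | {0,1,2,3,5,7,8,9,10}.
Refine {0,1,2,3,5,7,8,9,10} on symbol x: members go to different blocks, giving {1,3,7,9,10} and {0,2,5,8}.
Refine {1,3,7,9,10} on symbol x: members go to different blocks, giving {7,9,10} and {1,3}.
Split {7,9,10} by δ(·,x) → {7,9} and {10}.
Split {7,9} by δ(·,x) → {7} and {9}.
On input y, block {0,2,5,8} splits into {0,2} and {5,8}.
No further refinement is possible. Final partition (7 blocks): {4,6} | {7} | {0,2} | {1,3} | {10} | {9} | {5,8}.

7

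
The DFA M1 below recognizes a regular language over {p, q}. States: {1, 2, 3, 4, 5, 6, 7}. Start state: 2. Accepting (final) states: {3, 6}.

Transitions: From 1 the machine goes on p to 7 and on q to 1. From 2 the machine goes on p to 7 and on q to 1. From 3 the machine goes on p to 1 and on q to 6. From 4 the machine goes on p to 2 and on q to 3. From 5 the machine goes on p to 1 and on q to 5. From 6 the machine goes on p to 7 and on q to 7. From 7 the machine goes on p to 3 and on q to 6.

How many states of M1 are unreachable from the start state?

2

Starting at 2 and following transitions, the reachable set is {1, 2, 3, 6, 7}. That leaves 4, 5 unreachable — 2 in total.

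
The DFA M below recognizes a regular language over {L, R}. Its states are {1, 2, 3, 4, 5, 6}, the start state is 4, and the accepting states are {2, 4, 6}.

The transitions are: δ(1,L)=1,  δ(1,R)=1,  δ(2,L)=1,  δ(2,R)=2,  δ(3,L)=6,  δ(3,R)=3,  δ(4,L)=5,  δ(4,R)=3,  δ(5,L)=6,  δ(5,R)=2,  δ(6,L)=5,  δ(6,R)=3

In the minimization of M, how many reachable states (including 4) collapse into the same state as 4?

Every state is reachable, so we keep all 6.
Initial partition by acceptance: {2,4,6} | {1,3,5}.
On input R, block {2,4,6} splits into {4,6} and {2}.
On input L, block {1,3,5} splits into {3,5} and {1}.
Refine {3,5} on symbol R: members go to different blocks, giving {3} and {5}.
No further refinement is possible. Final partition (5 blocks): {4,6} | {3} | {2} | {1} | {5}.
The equivalence class containing 4 is {4,6}, of size 2.

2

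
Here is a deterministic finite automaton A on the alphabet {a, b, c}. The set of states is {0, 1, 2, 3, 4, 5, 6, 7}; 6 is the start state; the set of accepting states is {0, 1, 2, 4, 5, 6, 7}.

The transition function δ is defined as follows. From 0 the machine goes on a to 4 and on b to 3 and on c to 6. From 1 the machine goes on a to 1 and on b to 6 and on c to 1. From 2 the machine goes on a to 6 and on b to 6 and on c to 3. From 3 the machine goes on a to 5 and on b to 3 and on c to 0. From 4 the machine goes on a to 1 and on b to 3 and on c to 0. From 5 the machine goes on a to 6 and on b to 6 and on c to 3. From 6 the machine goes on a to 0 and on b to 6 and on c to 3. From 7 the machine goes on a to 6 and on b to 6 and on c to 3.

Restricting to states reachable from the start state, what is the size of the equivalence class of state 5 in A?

States {2,7} cannot be reached from the start state, so discard them.
P0 = {0,1,4,5,6} | {3}.
Split {0,1,4,5,6} by δ(·,b) → {1,5,6} and {0,4}.
Split {1,5,6} by δ(·,a) → {1,5} and {6}.
Refine {1,5} on symbol a: members go to different blocks, giving {1} and {5}.
Refine {0,4} on symbol a: members go to different blocks, giving {0} and {4}.
Stable partition: {1} | {3} | {0} | {6} | {5} | {4} — 6 equivalence classes.
The equivalence class containing 5 is {5}, of size 1.

1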